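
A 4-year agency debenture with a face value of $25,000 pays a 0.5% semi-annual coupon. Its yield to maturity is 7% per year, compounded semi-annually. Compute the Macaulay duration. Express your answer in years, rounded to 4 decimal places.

3.9593 years

Periodic yield y = 0.035. Discount each cash flow and weight by its period:
  t   CF        PV=CF/(1+0.035)^t    t·PV
  1        62.50        60.3865        60.3865
  2        62.50        58.3444       116.6888
  3        62.50        56.3714       169.1143
  4        62.50        54.4651       217.8606
  5        62.50        52.6233       263.1166
  6        62.50        50.8438       305.0627
  7        62.50        49.1244       343.8710
  8    25,062.50    19,032.7521   152,262.0170
  Σ                 19,414.9111   153,738.1175
Price P = Σ PV = 19,414.9111.
Macaulay duration = Σ(t·PV) / P = 153,738.1175 / 19,414.9111 = 7.91856 half-year periods.
In years: 7.91856 / 2 = 3.95928 years.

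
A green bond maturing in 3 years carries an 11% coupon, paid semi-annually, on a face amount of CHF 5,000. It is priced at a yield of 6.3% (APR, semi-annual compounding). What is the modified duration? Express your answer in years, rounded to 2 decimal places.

2.58 years

Periodic yield y = 0.0315. First find Macaulay duration:
  t   CF        PV=CF/(1+0.0315)^t    t·PV
  1       275.00       266.6020       266.6020
  2       275.00       258.4605       516.9211
  3       275.00       250.5676       751.7029
  4       275.00       242.9158       971.6632
  5       275.00       235.4976     1,177.4881
  6     5,275.00     4,379.3239    26,275.9436
  Σ                  5,633.3676    29,960.3209
P = 5,633.3676; Macaulay duration = 29,960.3209 / 5,633.3676 = 5.31837 half-year periods = 2.65918 years.
Modified duration = D_Mac / (1 + y) = 2.65918 / 1.0315 = 2.57798 years.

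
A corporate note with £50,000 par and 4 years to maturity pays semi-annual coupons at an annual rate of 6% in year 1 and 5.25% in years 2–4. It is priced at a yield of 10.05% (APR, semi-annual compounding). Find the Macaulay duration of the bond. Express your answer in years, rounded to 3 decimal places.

Periodic yield y = 0.05025. Discount each cash flow and weight by its period:
  t   CF        PV=CF/(1+0.05025)^t    t·PV
  1     1,500.00     1,428.2314     1,428.2314
  2     1,500.00     1,359.8966     2,719.7931
  3     1,312.50     1,132.9774     3,398.9322
  4     1,312.50     1,078.7692     4,315.0769
  5     1,312.50     1,027.1547     5,135.7735
  6     1,312.50       978.0097     5,868.0583
  7     1,312.50       931.2161     6,518.5128
  8    51,312.50    34,664.2376   277,313.9008
  Σ                 42,600.4927   306,698.2790
Price P = Σ PV = 42,600.4927.
Macaulay duration = Σ(t·PV) / P = 306,698.2790 / 42,600.4927 = 7.19941 half-year periods.
In years: 7.19941 / 2 = 3.59970 years.

3.600 years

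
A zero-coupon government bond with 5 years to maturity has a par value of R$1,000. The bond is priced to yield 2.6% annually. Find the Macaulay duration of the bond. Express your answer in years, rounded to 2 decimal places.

5.00 years

A zero-coupon bond has a single cash flow at maturity, so its Macaulay duration equals its maturity: 5 years.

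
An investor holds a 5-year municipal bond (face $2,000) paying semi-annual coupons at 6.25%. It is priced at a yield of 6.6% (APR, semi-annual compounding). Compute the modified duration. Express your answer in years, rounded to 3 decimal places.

Periodic yield y = 0.033. First find Macaulay duration:
  t   CF        PV=CF/(1+0.033)^t    t·PV
  1        62.50        60.5034        60.5034
  2        62.50        58.5706       117.1411
  3        62.50        56.6995       170.0984
  4        62.50        54.8882       219.5527
  5        62.50        53.1347       265.6736
  6        62.50        51.4373       308.6237
  7        62.50        49.7941       348.5586
  8        62.50        48.2034       385.6270
  9        62.50        46.6635       419.9713
  10    2,062.50     1,490.7017    14,907.0168
  Σ                  1,970.5962    17,202.7667
P = 1,970.5962; Macaulay duration = 17,202.7667 / 1,970.5962 = 8.72973 half-year periods = 4.36486 years.
Modified duration = D_Mac / (1 + y) = 4.36486 / 1.033 = 4.22542 years.

4.225 years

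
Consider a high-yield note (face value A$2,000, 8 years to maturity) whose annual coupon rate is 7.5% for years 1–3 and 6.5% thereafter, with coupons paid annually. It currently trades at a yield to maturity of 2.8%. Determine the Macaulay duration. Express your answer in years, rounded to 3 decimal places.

6.568 years

Periodic yield y = 0.028. Discount each cash flow and weight by its year:
  t   CF        PV=CF/(1+0.028)^t    t·PV
  1       150.00       145.9144       145.9144
  2       150.00       141.9401       283.8801
  3       150.00       138.0740       414.2220
  4       130.00       116.4048       465.6192
  5       130.00       113.2342       566.1712
  6       130.00       110.1500       660.9002
  7       130.00       107.1498       750.0489
  8     2,130.00     1,707.7909    13,662.3269
  Σ                  2,580.6583    16,949.0831
Price P = Σ PV = 2,580.6583.
Macaulay duration = Σ(t·PV) / P = 16,949.0831 / 2,580.6583 = 6.56774 years.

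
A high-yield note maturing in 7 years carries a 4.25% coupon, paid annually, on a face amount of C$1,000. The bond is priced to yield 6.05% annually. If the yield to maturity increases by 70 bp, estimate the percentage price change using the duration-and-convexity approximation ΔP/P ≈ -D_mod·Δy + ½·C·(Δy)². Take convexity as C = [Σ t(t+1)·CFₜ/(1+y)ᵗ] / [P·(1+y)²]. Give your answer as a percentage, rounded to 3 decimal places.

-3.956%

With y = 0.0605:
  t   CF        PV=CF/(1+0.0605)^t    t·PV        t(t+1)·PV
  1        42.50        40.0754        40.0754          80.1509
  2        42.50        37.7892        75.5784         226.7351
  3        42.50        35.6334       106.9001         427.6005
  4        42.50        33.6005       134.4022         672.0108
  5        42.50        31.6837       158.4184         950.5103
  6        42.50        29.8762       179.2570       1,254.7991
  7     1,042.50       691.0371     4,837.2596      38,698.0767
  Σ                    899.6955     5,531.8911      42,309.8832
P = 899.6955; D_Mac = 6.14863 yrs; D_mod = 5.79786 yrs; C = 41.81431.
Duration effect: -5.79786 × (+0.007) = -0.040585
Convexity effect: 0.5 × 41.81431 × (0.007)² = +0.0010245
ΔP/P ≈ -0.040585 + 0.0010245 = -0.039561 = -3.9561%.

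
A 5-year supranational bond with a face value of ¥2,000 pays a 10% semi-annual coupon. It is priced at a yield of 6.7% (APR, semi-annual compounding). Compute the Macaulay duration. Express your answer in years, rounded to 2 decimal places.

Periodic yield y = 0.0335. Discount each cash flow and weight by its period:
  t   CF        PV=CF/(1+0.0335)^t    t·PV
  1       100.00        96.7586        96.7586
  2       100.00        93.6222       187.2445
  3       100.00        90.5876       271.7627
  4       100.00        87.6512       350.6050
  5       100.00        84.8101       424.0505
  6       100.00        82.0611       492.3664
  7       100.00        79.4011       555.8078
  8       100.00        76.8274       614.6192
  9       100.00        74.3371       669.0340
  10    2,100.00     1,510.4783    15,104.7828
  Σ                  2,276.5347    18,767.0315
Price P = Σ PV = 2,276.5347.
Macaulay duration = Σ(t·PV) / P = 18,767.0315 / 2,276.5347 = 8.24368 half-year periods.
In years: 8.24368 / 2 = 4.12184 years.

4.12 years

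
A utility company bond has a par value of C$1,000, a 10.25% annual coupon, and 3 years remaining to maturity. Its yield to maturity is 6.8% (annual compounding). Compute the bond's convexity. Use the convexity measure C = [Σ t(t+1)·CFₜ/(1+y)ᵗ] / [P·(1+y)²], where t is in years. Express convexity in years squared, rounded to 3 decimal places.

9.316

With y = 0.068:
  t   CF        PV=CF/(1+0.068)^t    t·PV        t(t+1)·PV
  1       102.50        95.9738        95.9738         191.9476
  2       102.50        89.8631       179.7262         539.1786
  3     1,102.50       905.0339     2,715.1017      10,860.4066
  Σ                  1,090.8708     2,990.8016      11,591.5327
P = 1,090.8708.
Convexity = Σ t(t+1)·PV / [P·(1+y)²] = 11,591.5327 / (1,090.8708 × 1.140624) = 9.31591.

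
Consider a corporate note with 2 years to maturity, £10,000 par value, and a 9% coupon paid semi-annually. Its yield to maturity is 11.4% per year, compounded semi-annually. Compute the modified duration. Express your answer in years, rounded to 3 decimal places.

1.771 years

Periodic yield y = 0.057. First find Macaulay duration:
  t   CF        PV=CF/(1+0.057)^t    t·PV
  1       450.00       425.7332       425.7332
  2       450.00       402.7750       805.5501
  3       450.00       381.0549     1,143.1647
  4    10,450.00     8,371.7517    33,487.0070
  Σ                  9,581.3149    35,861.4549
P = 9,581.3149; Macaulay duration = 35,861.4549 / 9,581.3149 = 3.74285 half-year periods = 1.87143 years.
Modified duration = D_Mac / (1 + y) = 1.87143 / 1.057 = 1.77051 years.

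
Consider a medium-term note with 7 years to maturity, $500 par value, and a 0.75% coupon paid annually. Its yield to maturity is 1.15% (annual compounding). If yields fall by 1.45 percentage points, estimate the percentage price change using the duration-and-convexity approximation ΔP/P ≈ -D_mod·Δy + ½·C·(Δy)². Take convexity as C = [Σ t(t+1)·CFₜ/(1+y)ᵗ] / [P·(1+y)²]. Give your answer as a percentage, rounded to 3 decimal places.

With y = 0.0115:
  t   CF        PV=CF/(1+0.0115)^t    t·PV        t(t+1)·PV
  1         3.75         3.7074         3.7074           7.4147
  2         3.75         3.6652         7.3304          21.9913
  3         3.75         3.6235        10.8706          43.4825
  4         3.75         3.5823        14.3294          71.6470
  5         3.75         3.5416        17.7081         106.2486
  6         3.75         3.5014        21.0081         147.0568
  7       503.75       465.0010     3,255.0067      26,040.0538
  Σ                    486.6224     3,329.9608      26,437.8947
P = 486.6224; D_Mac = 6.84301 yrs; D_mod = 6.76521 yrs; C = 53.10104.
Duration effect: -6.76521 × (-0.0145) = +0.098096
Convexity effect: 0.5 × 53.10104 × (-0.0145)² = +0.0055822
ΔP/P ≈ +0.098096 + 0.0055822 = +0.103678 = +10.3678%.

+10.368%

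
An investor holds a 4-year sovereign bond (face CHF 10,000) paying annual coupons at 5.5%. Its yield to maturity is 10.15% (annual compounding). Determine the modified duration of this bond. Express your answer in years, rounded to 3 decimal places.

Periodic yield y = 0.1015. First find Macaulay duration:
  t   CF        PV=CF/(1+0.1015)^t    t·PV
  1       550.00       499.3191       499.3191
  2       550.00       453.3083       906.6166
  3       550.00       411.5373     1,234.6118
  4    10,550.00     7,166.6213    28,666.4850
  Σ                  8,530.7860    31,307.0326
P = 8,530.7860; Macaulay duration = 31,307.0326 / 8,530.7860 = 3.66989 years.
Modified duration = D_Mac / (1 + y) = 3.66989 / 1.1015 = 3.33172 years.

3.332 years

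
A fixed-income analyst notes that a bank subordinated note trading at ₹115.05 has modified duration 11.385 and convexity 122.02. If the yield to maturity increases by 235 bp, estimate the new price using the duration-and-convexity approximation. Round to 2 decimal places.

Duration effect: -D_mod·Δy = -11.385 × (+0.0235) = -0.2675475
Convexity effect: ½·C·(Δy)² = 0.5 × 122.02 × (0.0235)² = +0.0336927725
ΔP/P ≈ -0.2675475 + 0.0336927725 = -0.2338547275
New price ≈ 115.05 × (1 - 0.2338547275) = 88.145013601125.

₹88.15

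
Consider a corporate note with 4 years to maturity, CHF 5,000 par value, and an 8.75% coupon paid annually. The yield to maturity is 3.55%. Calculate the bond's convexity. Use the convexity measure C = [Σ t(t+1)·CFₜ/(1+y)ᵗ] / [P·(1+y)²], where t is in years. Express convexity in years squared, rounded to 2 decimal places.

With y = 0.0355:
  t   CF        PV=CF/(1+0.0355)^t    t·PV        t(t+1)·PV
  1       437.50       422.5012       422.5012         845.0024
  2       437.50       408.0166       816.0332       2,448.0997
  3       437.50       394.0286     1,182.0858       4,728.3432
  4     5,437.50     4,729.3217    18,917.2868      94,586.4341
  Σ                  5,953.8681    21,337.9071     102,607.8794
P = 5,953.8681.
Convexity = Σ t(t+1)·PV / [P·(1+y)²] = 102,607.8794 / (5,953.8681 × 1.072260) = 16.07242.

16.07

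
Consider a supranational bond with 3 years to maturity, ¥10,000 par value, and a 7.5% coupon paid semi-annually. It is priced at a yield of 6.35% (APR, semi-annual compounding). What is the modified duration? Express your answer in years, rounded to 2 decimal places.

Periodic yield y = 0.03175. First find Macaulay duration:
  t   CF        PV=CF/(1+0.03175)^t    t·PV
  1       375.00       363.4601       363.4601
  2       375.00       352.2754       704.5508
  3       375.00       341.4348     1,024.3045
  4       375.00       330.9279     1,323.7115
  5       375.00       320.7443     1,603.7213
  6    10,375.00     8,600.8474    51,605.0841
  Σ                 10,309.6899    56,624.8324
P = 10,309.6899; Macaulay duration = 56,624.8324 / 10,309.6899 = 5.49239 half-year periods = 2.74619 years.
Modified duration = D_Mac / (1 + y) = 2.74619 / 1.03175 = 2.66169 years.

2.66 years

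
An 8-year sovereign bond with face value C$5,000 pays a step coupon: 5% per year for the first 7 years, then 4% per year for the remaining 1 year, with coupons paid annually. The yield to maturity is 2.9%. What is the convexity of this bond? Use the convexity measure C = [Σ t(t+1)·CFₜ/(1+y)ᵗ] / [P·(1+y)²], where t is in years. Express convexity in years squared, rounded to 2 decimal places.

55.30

With y = 0.029:
  t   CF        PV=CF/(1+0.029)^t    t·PV        t(t+1)·PV
  1       250.00       242.9543       242.9543         485.9086
  2       250.00       236.1072       472.2144       1,416.6433
  3       250.00       229.4531       688.3592       2,753.4369
  4       250.00       222.9865       891.9459       4,459.7294
  5       250.00       216.7021     1,083.5105       6,501.0632
  6       250.00       210.5949     1,263.5691       8,844.9840
  7       250.00       204.6597     1,432.6181      11,460.9446
  8     5,200.00     4,136.9507    33,095.6056     297,860.4505
  Σ                  5,700.4085    39,170.7772     333,783.1605
P = 5,700.4085.
Convexity = Σ t(t+1)·PV / [P·(1+y)²] = 333,783.1605 / (5,700.4085 × 1.058841) = 55.30033.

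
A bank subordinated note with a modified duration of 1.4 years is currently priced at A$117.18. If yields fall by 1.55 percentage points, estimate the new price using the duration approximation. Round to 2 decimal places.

Duration approximation: ΔP/P ≈ -D_mod · Δy = -1.4 × (-0.0155) = +0.021700.
New price ≈ 117.18 × (1 + 0.021700) = 119.722806.

A$119.72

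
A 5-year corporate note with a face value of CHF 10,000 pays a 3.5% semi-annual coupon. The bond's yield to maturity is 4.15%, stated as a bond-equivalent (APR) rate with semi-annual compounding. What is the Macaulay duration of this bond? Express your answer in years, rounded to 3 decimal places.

4.623 years

Periodic yield y = 0.02075. Discount each cash flow and weight by its period:
  t   CF        PV=CF/(1+0.02075)^t    t·PV
  1       175.00       171.4426       171.4426
  2       175.00       167.9574       335.9149
  3       175.00       164.5432       493.6295
  4       175.00       161.1983       644.7933
  5       175.00       157.9214       789.6072
  6       175.00       154.7112       928.2671
  7       175.00       151.5662     1,060.9633
  8       175.00       148.4851     1,187.8810
  9       175.00       145.4667     1,309.2002
  10   10,175.00     8,285.9161    82,859.1611
  Σ                  9,709.2082    89,780.8602
Price P = Σ PV = 9,709.2082.
Macaulay duration = Σ(t·PV) / P = 89,780.8602 / 9,709.2082 = 9.24698 half-year periods.
In years: 9.24698 / 2 = 4.62349 years.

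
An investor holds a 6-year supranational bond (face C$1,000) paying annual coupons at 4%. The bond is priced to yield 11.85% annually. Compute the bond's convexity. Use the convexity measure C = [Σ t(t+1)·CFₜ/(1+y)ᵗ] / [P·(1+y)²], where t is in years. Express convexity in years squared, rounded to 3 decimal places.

28.515

With y = 0.1185:
  t   CF        PV=CF/(1+0.1185)^t    t·PV        t(t+1)·PV
  1        40.00        35.7622        35.7622          71.5244
  2        40.00        31.9733        63.9467         191.8400
  3        40.00        28.5859        85.7577         343.0309
  4        40.00        25.5574       102.2295         511.1473
  5        40.00        22.8497       114.2484         685.4903
  6     1,040.00       531.1503     3,186.9016      22,308.3114
  Σ                    675.8787     3,588.8461      24,111.3443
P = 675.8787.
Convexity = Σ t(t+1)·PV / [P·(1+y)²] = 24,111.3443 / (675.8787 × 1.251042) = 28.51548.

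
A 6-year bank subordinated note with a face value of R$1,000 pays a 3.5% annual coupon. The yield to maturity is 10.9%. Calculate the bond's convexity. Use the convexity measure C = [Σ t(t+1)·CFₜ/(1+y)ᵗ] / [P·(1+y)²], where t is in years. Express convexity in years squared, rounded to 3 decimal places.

With y = 0.109:
  t   CF        PV=CF/(1+0.109)^t    t·PV        t(t+1)·PV
  1        35.00        31.5600        31.5600          63.1199
  2        35.00        28.4580        56.9161         170.7482
  3        35.00        25.6610        76.9830         307.9319
  4        35.00        23.1389        92.5554         462.7771
  5        35.00        20.8646       104.3231         625.9384
  6     1,035.00       556.3538     3,338.1229      23,366.8604
  Σ                    686.0363     3,700.4604      24,997.3759
P = 686.0363.
Convexity = Σ t(t+1)·PV / [P·(1+y)²] = 24,997.3759 / (686.0363 × 1.229881) = 29.62677.

29.627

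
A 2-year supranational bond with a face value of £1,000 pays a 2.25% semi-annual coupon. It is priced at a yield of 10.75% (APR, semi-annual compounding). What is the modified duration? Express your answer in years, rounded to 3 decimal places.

Periodic yield y = 0.05375. First find Macaulay duration:
  t   CF        PV=CF/(1+0.05375)^t    t·PV
  1        11.25        10.6762        10.6762
  2        11.25        10.1316        20.2632
  3        11.25         9.6148        28.8444
  4     1,011.25       820.1781     3,280.7125
  Σ                    850.6007     3,340.4962
P = 850.6007; Macaulay duration = 3,340.4962 / 850.6007 = 3.92722 half-year periods = 1.96361 years.
Modified duration = D_Mac / (1 + y) = 1.96361 / 1.05375 = 1.86345 years.

1.863 years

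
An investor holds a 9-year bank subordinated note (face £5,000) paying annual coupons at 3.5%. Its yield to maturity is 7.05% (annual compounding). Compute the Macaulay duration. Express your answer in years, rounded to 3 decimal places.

Periodic yield y = 0.0705. Discount each cash flow and weight by its year:
  t   CF        PV=CF/(1+0.0705)^t    t·PV
  1       175.00       163.4750       163.4750
  2       175.00       152.7090       305.4181
  3       175.00       142.6521       427.9562
  4       175.00       133.2574       533.0296
  5       175.00       124.4815       622.4073
  6       175.00       116.2835       697.7009
  7       175.00       108.6254       760.3777
  8       175.00       101.4716       811.7731
  9     5,175.00     2,803.0465    25,227.4189
  Σ                  3,846.0020    29,549.5568
Price P = Σ PV = 3,846.0020.
Macaulay duration = Σ(t·PV) / P = 29,549.5568 / 3,846.0020 = 7.68319 years.

7.683 years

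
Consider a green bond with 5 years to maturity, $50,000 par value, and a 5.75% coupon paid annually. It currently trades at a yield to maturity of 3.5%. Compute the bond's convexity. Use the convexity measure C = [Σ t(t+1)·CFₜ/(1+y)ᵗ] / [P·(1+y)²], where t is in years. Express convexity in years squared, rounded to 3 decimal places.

24.380

With y = 0.035:
  t   CF        PV=CF/(1+0.035)^t    t·PV        t(t+1)·PV
  1     2,875.00     2,777.7778     2,777.7778       5,555.5556
  2     2,875.00     2,683.8433     5,367.6865      16,103.0596
  3     2,875.00     2,593.0853     7,779.2558      31,117.0233
  4     2,875.00     2,505.3964    10,021.5856      50,107.9281
  5    52,875.00    44,519.3312   222,596.6560   1,335,579.9359
  Σ                 55,079.4339   248,542.9617   1,438,463.5025
P = 55,079.4339.
Convexity = Σ t(t+1)·PV / [P·(1+y)²] = 1,438,463.5025 / (55,079.4339 × 1.071225) = 24.37972.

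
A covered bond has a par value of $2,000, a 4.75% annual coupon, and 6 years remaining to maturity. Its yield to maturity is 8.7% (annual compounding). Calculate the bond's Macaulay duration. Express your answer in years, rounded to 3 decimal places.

5.282 years

Periodic yield y = 0.087. Discount each cash flow and weight by its year:
  t   CF        PV=CF/(1+0.087)^t    t·PV
  1        95.00        87.3965        87.3965
  2        95.00        80.4016       160.8031
  3        95.00        73.9665       221.8995
  4        95.00        68.0464       272.1858
  5        95.00        62.6002       313.0011
  6     2,095.00     1,270.0089     7,620.0534
  Σ                  1,642.4201     8,675.3394
Price P = Σ PV = 1,642.4201.
Macaulay duration = Σ(t·PV) / P = 8,675.3394 / 1,642.4201 = 5.28205 years.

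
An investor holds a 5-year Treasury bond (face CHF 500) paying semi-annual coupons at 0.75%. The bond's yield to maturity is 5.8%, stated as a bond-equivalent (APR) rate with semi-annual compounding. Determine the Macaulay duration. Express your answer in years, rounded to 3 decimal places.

4.903 years

Periodic yield y = 0.029. Discount each cash flow and weight by its period:
  t   CF        PV=CF/(1+0.029)^t    t·PV
  1        1.875         1.8222         1.8222
  2        1.875         1.7708         3.5416
  3        1.875         1.7209         5.1627
  4        1.875         1.6724         6.6896
  5        1.875         1.6253         8.1263
  6        1.875         1.5795         9.4768
  7        1.875         1.5349        10.7446
  8        1.875         1.4917        11.9335
  9        1.875         1.4496        13.0468
  10     501.875       377.0872     3,770.8722
  Σ                    391.7545     3,841.4164
Price P = Σ PV = 391.7545.
Macaulay duration = Σ(t·PV) / P = 3,841.4164 / 391.7545 = 9.80567 half-year periods.
In years: 9.80567 / 2 = 4.90284 years.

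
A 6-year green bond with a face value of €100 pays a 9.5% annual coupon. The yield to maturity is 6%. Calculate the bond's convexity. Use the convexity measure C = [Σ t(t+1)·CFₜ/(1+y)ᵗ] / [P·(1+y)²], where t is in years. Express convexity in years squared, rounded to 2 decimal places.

28.63

With y = 0.06:
  t   CF        PV=CF/(1+0.06)^t    t·PV        t(t+1)·PV
  1         9.50         8.9623         8.9623          17.9245
  2         9.50         8.4550        16.9099          50.7298
  3         9.50         7.9764        23.9291          95.7166
  4         9.50         7.5249        30.0996         150.4978
  5         9.50         7.0990        35.4948         212.9686
  6       109.50        77.1932       463.1591       3,242.1135
  Σ                    117.2106       578.5547       3,769.9508
P = 117.2106.
Convexity = Σ t(t+1)·PV / [P·(1+y)²] = 3,769.9508 / (117.2106 × 1.123600) = 28.62575.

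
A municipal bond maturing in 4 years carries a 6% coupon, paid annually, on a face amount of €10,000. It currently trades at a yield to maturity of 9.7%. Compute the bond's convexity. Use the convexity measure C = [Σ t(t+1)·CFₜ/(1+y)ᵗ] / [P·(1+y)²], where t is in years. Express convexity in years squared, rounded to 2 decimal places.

With y = 0.097:
  t   CF        PV=CF/(1+0.097)^t    t·PV        t(t+1)·PV
  1       600.00       546.9462       546.9462       1,093.8924
  2       600.00       498.5836       997.1672       2,991.5016
  3       600.00       454.4974     1,363.4921       5,453.9684
  4    10,600.00     7,319.4653    29,277.8611     146,389.3056
  Σ                  8,819.4925    32,185.4666     155,928.6680
P = 8,819.4925.
Convexity = Σ t(t+1)·PV / [P·(1+y)²] = 155,928.6680 / (8,819.4925 × 1.203409) = 14.69160.

14.69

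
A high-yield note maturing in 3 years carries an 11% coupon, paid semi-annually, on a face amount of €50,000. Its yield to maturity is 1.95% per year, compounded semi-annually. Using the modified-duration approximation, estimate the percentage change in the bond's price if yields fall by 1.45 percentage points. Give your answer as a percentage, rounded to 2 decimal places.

Periodic yield y = 0.00975. Modified duration first:
  t   CF        PV=CF/(1+0.00975)^t    t·PV
  1     2,750.00     2,723.4464     2,723.4464
  2     2,750.00     2,697.1492     5,394.2984
  3     2,750.00     2,671.1059     8,013.3177
  4     2,750.00     2,645.3141    10,581.2564
  5     2,750.00     2,619.7713    13,098.8566
  6    52,750.00    49,766.7515   298,600.5087
  Σ                 63,123.5384   338,411.6843
P = 63,123.5384; D_Mac = 5.36110 half-year periods = 2.68055 yrs; D_mod = 2.68055/(1+0.00975) = 2.65467 yrs.
ΔP/P ≈ -D_mod · Δy = -2.65467 × (-0.0145) = +0.038493 = +3.8493%.

+3.85%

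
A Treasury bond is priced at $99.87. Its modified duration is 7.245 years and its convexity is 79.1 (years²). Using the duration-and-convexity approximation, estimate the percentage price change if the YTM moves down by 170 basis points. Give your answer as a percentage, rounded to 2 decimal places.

Duration effect: -D_mod·Δy = -7.245 × (-0.017) = +0.123165
Convexity effect: ½·C·(Δy)² = 0.5 × 79.1 × (-0.017)² = +0.01142995
ΔP/P ≈ +0.123165 + 0.01142995 = +0.13459495
= +13.459495%.

+13.46%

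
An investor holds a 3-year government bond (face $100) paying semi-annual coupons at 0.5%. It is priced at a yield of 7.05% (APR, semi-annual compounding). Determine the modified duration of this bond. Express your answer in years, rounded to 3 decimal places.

Periodic yield y = 0.03525. First find Macaulay duration:
  t   CF        PV=CF/(1+0.03525)^t    t·PV
  1         0.25         0.2415         0.2415
  2         0.25         0.2333         0.4665
  3         0.25         0.2253         0.6760
  4         0.25         0.2177         0.8706
  5         0.25         0.2102         1.0512
  6       100.25        81.4353       488.6121
  Σ                     82.5633       491.9179
P = 82.5633; Macaulay duration = 491.9179 / 82.5633 = 5.95807 half-year periods = 2.97903 years.
Modified duration = D_Mac / (1 + y) = 2.97903 / 1.03525 = 2.87760 years.

2.878 years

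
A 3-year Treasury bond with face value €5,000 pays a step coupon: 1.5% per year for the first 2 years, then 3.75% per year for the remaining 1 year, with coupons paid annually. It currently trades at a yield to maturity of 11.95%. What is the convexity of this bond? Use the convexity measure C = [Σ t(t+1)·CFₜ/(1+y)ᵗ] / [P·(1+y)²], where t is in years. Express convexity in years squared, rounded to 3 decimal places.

With y = 0.1195:
  t   CF        PV=CF/(1+0.1195)^t    t·PV        t(t+1)·PV
  1        75.00        66.9942        66.9942         133.9884
  2        75.00        59.8430       119.6859         359.0578
  3     5,187.50     3,697.3096    11,091.9287      44,367.7149
  Σ                  3,824.1467    11,278.6089      44,860.7611
P = 3,824.1467.
Convexity = Σ t(t+1)·PV / [P·(1+y)²] = 44,860.7611 / (3,824.1467 × 1.253280) = 9.36017.

9.360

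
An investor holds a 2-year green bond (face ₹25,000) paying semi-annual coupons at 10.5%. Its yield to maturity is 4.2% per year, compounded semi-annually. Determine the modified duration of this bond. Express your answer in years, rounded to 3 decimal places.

Periodic yield y = 0.021. First find Macaulay duration:
  t   CF        PV=CF/(1+0.021)^t    t·PV
  1     1,312.50     1,285.5044     1,285.5044
  2     1,312.50     1,259.0641     2,518.1281
  3     1,312.50     1,233.1675     3,699.5026
  4    26,312.50    24,213.5878    96,854.3512
  Σ                 27,991.3238   104,357.4863
P = 27,991.3238; Macaulay duration = 104,357.4863 / 27,991.3238 = 3.72821 half-year periods = 1.86410 years.
Modified duration = D_Mac / (1 + y) = 1.86410 / 1.021 = 1.82576 years.

1.826 years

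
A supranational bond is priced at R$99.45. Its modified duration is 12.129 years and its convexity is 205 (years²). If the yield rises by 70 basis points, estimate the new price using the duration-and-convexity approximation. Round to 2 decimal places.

Duration effect: -D_mod·Δy = -12.129 × (+0.007) = -0.084903
Convexity effect: ½·C·(Δy)² = 0.5 × 205 × (0.007)² = +0.0050225
ΔP/P ≈ -0.084903 + 0.0050225 = -0.0798805
New price ≈ 99.45 × (1 - 0.0798805) = 91.505884275.

R$91.51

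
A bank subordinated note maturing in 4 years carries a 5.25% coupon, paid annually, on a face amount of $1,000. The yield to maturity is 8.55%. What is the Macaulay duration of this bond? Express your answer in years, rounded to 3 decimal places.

3.691 years

Periodic yield y = 0.0855. Discount each cash flow and weight by its year:
  t   CF        PV=CF/(1+0.0855)^t    t·PV
  1        52.50        48.3648        48.3648
  2        52.50        44.5553        89.1107
  3        52.50        41.0459       123.1377
  4     1,052.50       758.0586     3,032.2345
  Σ                    892.0247     3,292.8477
Price P = Σ PV = 892.0247.
Macaulay duration = Σ(t·PV) / P = 3,292.8477 / 892.0247 = 3.69143 years.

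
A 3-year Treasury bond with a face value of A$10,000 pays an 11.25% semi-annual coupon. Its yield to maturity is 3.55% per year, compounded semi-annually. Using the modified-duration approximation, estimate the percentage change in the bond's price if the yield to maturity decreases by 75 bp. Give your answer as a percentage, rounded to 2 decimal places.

+1.97%

Periodic yield y = 0.01775. Modified duration first:
  t   CF        PV=CF/(1+0.01775)^t    t·PV
  1       562.50       552.6898       552.6898
  2       562.50       543.0506     1,086.1012
  3       562.50       533.5796     1,600.7387
  4       562.50       524.2737     2,097.0949
  5       562.50       515.1302     2,575.6508
  6    10,562.50     9,504.2982    57,025.7894
  Σ                 12,173.0220    64,938.0647
P = 12,173.0220; D_Mac = 5.33459 half-year periods = 2.66729 yrs; D_mod = 2.66729/(1+0.01775) = 2.62078 yrs.
ΔP/P ≈ -D_mod · Δy = -2.62078 × (-0.0075) = +0.019656 = +1.9656%.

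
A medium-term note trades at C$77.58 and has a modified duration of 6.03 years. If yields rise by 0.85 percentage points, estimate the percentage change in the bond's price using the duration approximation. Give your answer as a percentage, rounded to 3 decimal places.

Duration approximation: ΔP/P ≈ -D_mod · Δy = -6.03 × (+0.0085) = -0.051255.
As a percentage: -5.1255%.

-5.126%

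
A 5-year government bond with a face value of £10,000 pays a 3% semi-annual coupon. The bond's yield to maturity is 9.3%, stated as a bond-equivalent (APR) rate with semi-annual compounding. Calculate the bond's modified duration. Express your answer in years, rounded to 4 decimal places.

4.4133 years

Periodic yield y = 0.0465. First find Macaulay duration:
  t   CF        PV=CF/(1+0.0465)^t    t·PV
  1       150.00       143.3349       143.3349
  2       150.00       136.9660       273.9320
  3       150.00       130.8801       392.6402
  4       150.00       125.0646       500.2583
  5       150.00       119.5075       597.5374
  6       150.00       114.1973       685.1838
  7       150.00       109.1231       763.8616
  8       150.00       104.2743       834.1946
  9       150.00        99.6410       896.7692
  10   10,150.00     6,442.7861    64,427.8614
  Σ                  7,525.7750    69,515.5735
P = 7,525.7750; Macaulay duration = 69,515.5735 / 7,525.7750 = 9.23700 half-year periods = 4.61850 years.
Modified duration = D_Mac / (1 + y) = 4.61850 / 1.0465 = 4.41328 years.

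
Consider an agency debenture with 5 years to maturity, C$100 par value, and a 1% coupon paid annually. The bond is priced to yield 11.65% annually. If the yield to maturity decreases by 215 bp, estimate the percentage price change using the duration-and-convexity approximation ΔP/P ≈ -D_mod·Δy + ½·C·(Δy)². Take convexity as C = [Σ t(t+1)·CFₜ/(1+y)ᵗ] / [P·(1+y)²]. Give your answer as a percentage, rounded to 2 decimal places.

With y = 0.1165:
  t   CF        PV=CF/(1+0.1165)^t    t·PV        t(t+1)·PV
  1         1.00         0.8957         0.8957           1.7913
  2         1.00         0.8022         1.6044           4.8132
  3         1.00         0.7185         2.1555           8.6219
  4         1.00         0.6435         2.5741          12.8705
  5       101.00        58.2140       291.0702       1,746.4212
  Σ                     61.2739       298.2998       1,774.5181
P = 61.2739; D_Mac = 4.86830 yrs; D_mod = 4.36032 yrs; C = 23.23204.
Duration effect: -4.36032 × (-0.0215) = +0.093747
Convexity effect: 0.5 × 23.23204 × (-0.0215)² = +0.0053695
ΔP/P ≈ +0.093747 + 0.0053695 = +0.099116 = +9.9116%.

+9.91%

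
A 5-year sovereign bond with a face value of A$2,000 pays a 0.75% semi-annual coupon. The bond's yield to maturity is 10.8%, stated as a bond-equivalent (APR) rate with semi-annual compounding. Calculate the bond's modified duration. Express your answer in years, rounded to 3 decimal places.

4.637 years

Periodic yield y = 0.054. First find Macaulay duration:
  t   CF        PV=CF/(1+0.054)^t    t·PV
  1         7.50         7.1157         7.1157
  2         7.50         6.7512        13.5024
  3         7.50         6.4053        19.2159
  4         7.50         6.0771        24.3085
  5         7.50         5.7658        28.8289
  6         7.50         5.4704        32.8223
  7         7.50         5.1901        36.3308
  8         7.50         4.9242        39.3937
  9         7.50         4.6719        42.0473
  10    2,007.50     1,186.4500    11,864.5001
  Σ                  1,238.8218    12,108.0657
P = 1,238.8218; Macaulay duration = 12,108.0657 / 1,238.8218 = 9.77386 half-year periods = 4.88693 years.
Modified duration = D_Mac / (1 + y) = 4.88693 / 1.054 = 4.63655 years.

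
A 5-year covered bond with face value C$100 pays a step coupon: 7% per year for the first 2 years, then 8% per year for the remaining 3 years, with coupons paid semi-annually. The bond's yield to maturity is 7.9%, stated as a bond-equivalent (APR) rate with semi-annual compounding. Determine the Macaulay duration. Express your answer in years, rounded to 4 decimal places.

4.2747 years

Periodic yield y = 0.0395. Discount each cash flow and weight by its period:
  t   CF        PV=CF/(1+0.0395)^t    t·PV
  1         3.50         3.3670         3.3670
  2         3.50         3.2391         6.4781
  3         3.50         3.1160         9.3479
  4         3.50         2.9976        11.9903
  5         4.00         3.2956        16.4781
  6         4.00         3.1704        19.0224
  7         4.00         3.0499        21.3494
  8         4.00         2.9340        23.4722
  9         4.00         2.8225        25.4028
  10      104.00        70.5974       705.9735
  Σ                     98.5895       842.8818
Price P = Σ PV = 98.5895.
Macaulay duration = Σ(t·PV) / P = 842.8818 / 98.5895 = 8.54941 half-year periods.
In years: 8.54941 / 2 = 4.27471 years.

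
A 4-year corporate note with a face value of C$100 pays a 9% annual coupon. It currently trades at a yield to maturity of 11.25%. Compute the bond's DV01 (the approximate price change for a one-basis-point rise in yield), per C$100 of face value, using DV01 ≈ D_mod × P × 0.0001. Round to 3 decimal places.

C$0.029

Periodic yield y = 0.1125.
  t   CF        PV=CF/(1+0.1125)^t    t·PV
  1         9.00         8.0899         8.0899
  2         9.00         7.2718        14.5436
  3         9.00         6.5365        19.6094
  4       109.00        71.1584       284.6338
  Σ                     93.0566       326.8766
P = 93.0566; D_Mac = 3.51266 yrs; D_mod = 3.15745 yrs.
DV01 ≈ 3.15745 × 93.0566 × 0.0001 = 0.029382.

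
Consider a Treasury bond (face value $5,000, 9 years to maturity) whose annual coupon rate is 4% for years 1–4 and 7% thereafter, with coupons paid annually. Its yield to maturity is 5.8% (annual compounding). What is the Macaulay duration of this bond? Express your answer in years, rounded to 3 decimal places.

7.553 years

Periodic yield y = 0.058. Discount each cash flow and weight by its year:
  t   CF        PV=CF/(1+0.058)^t    t·PV
  1       200.00       189.0359       189.0359
  2       200.00       178.6729       357.3458
  3       200.00       168.8780       506.6339
  4       200.00       159.6200       638.4800
  5       350.00       264.0218     1,320.1088
  6       350.00       249.5480     1,497.2878
  7       350.00       235.8676     1,651.0735
  8       350.00       222.9373     1,783.4983
  9     5,350.00     3,220.9410    28,988.4692
  Σ                  4,889.5224    36,931.9332
Price P = Σ PV = 4,889.5224.
Macaulay duration = Σ(t·PV) / P = 36,931.9332 / 4,889.5224 = 7.55328 years.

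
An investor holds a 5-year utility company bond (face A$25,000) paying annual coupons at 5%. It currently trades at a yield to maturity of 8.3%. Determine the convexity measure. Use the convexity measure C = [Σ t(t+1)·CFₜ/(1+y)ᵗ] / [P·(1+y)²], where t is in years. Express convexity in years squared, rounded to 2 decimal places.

22.26

With y = 0.083:
  t   CF        PV=CF/(1+0.083)^t    t·PV        t(t+1)·PV
  1     1,250.00     1,154.2013     1,154.2013       2,308.4026
  2     1,250.00     1,065.7445     2,131.4890       6,394.4670
  3     1,250.00       984.0669     2,952.2008      11,808.8033
  4     1,250.00       908.6491     3,634.5963      18,172.9814
  5    26,250.00    17,619.2340    88,096.1702     528,577.0214
  Σ                 21,731.8959    97,968.6576     567,261.6757
P = 21,731.8959.
Convexity = Σ t(t+1)·PV / [P·(1+y)²] = 567,261.6757 / (21,731.8959 × 1.172889) = 22.25507.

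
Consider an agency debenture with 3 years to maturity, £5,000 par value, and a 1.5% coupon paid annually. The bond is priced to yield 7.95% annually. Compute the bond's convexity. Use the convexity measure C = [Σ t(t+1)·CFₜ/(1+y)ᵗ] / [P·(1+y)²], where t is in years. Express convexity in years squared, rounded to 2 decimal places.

With y = 0.0795:
  t   CF        PV=CF/(1+0.0795)^t    t·PV        t(t+1)·PV
  1        75.00        69.4766        69.4766         138.9532
  2        75.00        64.3600       128.7200         386.1599
  3     5,075.00     4,034.2992    12,102.8977      48,411.5907
  Σ                  4,168.1358    12,301.0943      48,936.7038
P = 4,168.1358.
Convexity = Σ t(t+1)·PV / [P·(1+y)²] = 48,936.7038 / (4,168.1358 × 1.165320) = 10.07506.

10.08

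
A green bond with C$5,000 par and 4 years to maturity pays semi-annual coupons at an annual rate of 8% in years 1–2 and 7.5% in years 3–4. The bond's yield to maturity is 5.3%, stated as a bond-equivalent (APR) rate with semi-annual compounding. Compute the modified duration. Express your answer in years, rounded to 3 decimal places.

Periodic yield y = 0.0265. First find Macaulay duration:
  t   CF        PV=CF/(1+0.0265)^t    t·PV
  1       200.00       194.8368       194.8368
  2       200.00       189.8069       379.6139
  3       200.00       184.9069       554.7207
  4       200.00       180.1334       720.5335
  5       187.50       164.5154       822.5769
  6       187.50       160.2683       961.6096
  7       187.50       156.1308     1,092.9156
  8     5,187.50     4,208.1042    33,664.8332
  Σ                  5,438.7026    38,391.6403
P = 5,438.7026; Macaulay duration = 38,391.6403 / 5,438.7026 = 7.05897 half-year periods = 3.52949 years.
Modified duration = D_Mac / (1 + y) = 3.52949 / 1.0265 = 3.43837 years.

3.438 years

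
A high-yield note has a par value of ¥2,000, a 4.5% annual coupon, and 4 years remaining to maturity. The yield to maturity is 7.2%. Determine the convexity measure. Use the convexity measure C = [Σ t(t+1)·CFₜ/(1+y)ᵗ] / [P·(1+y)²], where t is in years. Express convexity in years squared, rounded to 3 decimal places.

With y = 0.072:
  t   CF        PV=CF/(1+0.072)^t    t·PV        t(t+1)·PV
  1        90.00        83.9552        83.9552         167.9104
  2        90.00        78.3164       156.6329         469.8986
  3        90.00        73.0564       219.1691         876.6766
  4     2,090.00     1,582.5854     6,330.3415      31,651.7073
  Σ                  1,817.9134     6,790.0987      33,166.1929
P = 1,817.9134.
Convexity = Σ t(t+1)·PV / [P·(1+y)²] = 33,166.1929 / (1,817.9134 × 1.149184) = 15.87570.

15.876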